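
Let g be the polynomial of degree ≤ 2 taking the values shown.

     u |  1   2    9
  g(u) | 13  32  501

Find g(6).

Using the Lagrange interpolation formula with nodes 1, 2, 9:
  L_0(u) = (u - 2)(u - 9) / 8
  L_1(u) = (u - 1)(u - 9) / -7
  L_2(u) = (u - 1)(u - 2) / 56
Then g(u) = 13·L_0(u) + 32·L_1(u) + 501·L_2(u).
Expanding and collecting terms gives g(u) = 6u^2 + u + 6.
Evaluating at u = 6: g(6) = 228.

228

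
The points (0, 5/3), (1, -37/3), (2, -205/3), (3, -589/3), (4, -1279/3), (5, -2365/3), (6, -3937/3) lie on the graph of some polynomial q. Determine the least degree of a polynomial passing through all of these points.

Forward differences of the values at u = 0, 1, 2, 3, 4, 5, 6:
  q  : 5/3  -37/3  -205/3  -589/3  -1279/3  -2365/3  -3937/3
  Δ  : -14  -56  -128  -230  -362  -524
  Δ^2: -42  -72  -102  -132  -162
  Δ^3: -30  -30  -30  -30
  Δ^4: 0  0  0
  Δ^5: 0  0
  Δ^6: 0
The third differences are constant (-30) and nonzero, while all higher differences vanish, so the minimal degree is 3.

3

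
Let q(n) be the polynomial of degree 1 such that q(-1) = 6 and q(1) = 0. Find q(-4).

15

Write q(n) = an + b. Substituting each data point gives a linear system:
  -a + b = 6
  a + b = 0
Solving the system yields a = -3, b = 3.
So q(n) = -3n + 3.
Then q(-4) = 15.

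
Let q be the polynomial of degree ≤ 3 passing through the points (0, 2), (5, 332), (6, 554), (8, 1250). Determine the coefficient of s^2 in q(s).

4

Write q(s) = as^3 + bs^2 + cs + d. Substituting each data point gives a linear system:
  d = 2
  125a + 25b + 5c + d = 332
  216a + 36b + 6c + d = 554
  512a + 64b + 8c + d = 1250
Solving the system yields a = 2, b = 4, c = -4, d = 2.
So q(s) = 2s^3 + 4s^2 - 4s + 2.
The coefficient of s^2 is 4.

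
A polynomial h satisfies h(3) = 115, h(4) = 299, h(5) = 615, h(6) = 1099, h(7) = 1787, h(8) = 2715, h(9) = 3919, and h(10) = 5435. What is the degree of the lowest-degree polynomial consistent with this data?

3

Forward differences of the values at t = 3, 4, 5, 6, 7, 8, 9, 10:
  h  : 115  299  615  1099  1787  2715  3919  5435
  Δ  : 184  316  484  688  928  1204  1516
  Δ^2: 132  168  204  240  276  312
  Δ^3: 36  36  36  36  36
  Δ^4: 0  0  0  0
  Δ^5: 0  0  0
  Δ^6: 0  0
  Δ^7: 0
The third differences are constant (36) and nonzero, while all higher differences vanish, so the minimal degree is 3.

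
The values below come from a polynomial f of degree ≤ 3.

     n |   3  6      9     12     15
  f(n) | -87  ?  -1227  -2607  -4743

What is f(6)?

On equispaced nodes a degree-3 polynomial has vanishing fourth forward difference, so
  f(3) - 4·f(6) + 6·f(9) - 4·f(12) + f(15) = 0.
Substituting the known values and solving for f(6):
  -4·f(6) = 1764
  f(6) = -441.

-441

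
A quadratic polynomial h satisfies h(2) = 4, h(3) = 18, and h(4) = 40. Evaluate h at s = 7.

154

Write h(s) = as^2 + bs + c. Substituting each data point gives a linear system:
  4a + 2b + c = 4
  9a + 3b + c = 18
  16a + 4b + c = 40
Solving the system yields a = 4, b = -6, c = 0.
So h(s) = 4s^2 - 6s.
Then h(7) = 154.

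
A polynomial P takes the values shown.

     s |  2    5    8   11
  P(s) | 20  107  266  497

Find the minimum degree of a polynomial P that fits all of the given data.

Forward differences of the values at s = 2, 5, 8, 11:
  P  : 20  107  266  497
  Δ  : 87  159  231
  Δ^2: 72  72
  Δ^3: 0
The second differences are constant (72) and nonzero, while all higher differences vanish, so the minimal degree is 2.

2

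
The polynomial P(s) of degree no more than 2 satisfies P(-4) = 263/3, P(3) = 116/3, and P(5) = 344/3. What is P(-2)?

71/3

Using the Lagrange interpolation formula with nodes -4, 3, 5:
  L_0(s) = (s - 3)(s - 5) / 63
  L_1(s) = (s + 4)(s - 5) / -14
  L_2(s) = (s + 4)(s - 3) / 18
Then P(s) = 263/3·L_0(s) + 116/3·L_1(s) + 344/3·L_2(s).
Expanding and collecting terms gives P(s) = 5s² - 2s - 1/3.
Evaluating at s = -2: P(-2) = 71/3.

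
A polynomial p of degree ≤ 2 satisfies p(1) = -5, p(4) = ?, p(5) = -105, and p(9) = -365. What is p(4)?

-65

The 3 known points determine the degree-2 polynomial uniquely.
Write p(t) = at^2 + bt + c. Substituting each data point gives a linear system:
  a + b + c = -5
  25a + 5b + c = -105
  81a + 9b + c = -365
Solving the system yields a = -5, b = 5, c = -5.
So p(t) = -5t² + 5t - 5.
Then p(4) = -65.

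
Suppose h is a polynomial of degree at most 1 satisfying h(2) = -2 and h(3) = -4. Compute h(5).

-8

Using the Lagrange interpolation formula with nodes 2, 3:
  L_0(n) = (n - 3) / -1
  L_1(n) = (n - 2) / 1
Then h(n) = -2·L_0(n) - 4·L_1(n).
Expanding and collecting terms gives h(n) = -2n + 2.
Evaluating at n = 5: h(5) = -8.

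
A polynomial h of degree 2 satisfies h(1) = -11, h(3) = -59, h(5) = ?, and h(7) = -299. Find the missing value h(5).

-155

The 3 known points determine the degree-2 polynomial uniquely.
Write h(n) = an^2 + bn + c. Substituting each data point gives a linear system:
  a + b + c = -11
  9a + 3b + c = -59
  49a + 7b + c = -299
Solving the system yields a = -6, b = 0, c = -5.
So h(n) = -6n^2 - 5.
Then h(5) = -155.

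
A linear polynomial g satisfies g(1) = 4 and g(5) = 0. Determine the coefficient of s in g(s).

Write g(s) = as + b. Substituting each data point gives a linear system:
  a + b = 4
  5a + b = 0
Solving the system yields a = -1, b = 5.
So g(s) = -s + 5.
The leading coefficient is -1.

-1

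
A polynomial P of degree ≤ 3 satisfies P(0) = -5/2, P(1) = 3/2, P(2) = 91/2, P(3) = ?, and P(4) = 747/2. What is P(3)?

On equispaced nodes a degree-3 polynomial has vanishing fourth forward difference, so
  P(0) - 4·P(1) + 6·P(2) - 4·P(3) + P(4) = 0.
Substituting the known values and solving for P(3):
  -4·P(3) = -638
  P(3) = 319/2.

319/2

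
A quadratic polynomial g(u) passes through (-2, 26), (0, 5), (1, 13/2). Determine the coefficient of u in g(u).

-5/2

Write g(u) = au^2 + bu + c. Substituting each data point gives a linear system:
  4a - 2b + c = 26
  c = 5
  a + b + c = 13/2
Solving the system yields a = 4, b = -5/2, c = 5.
So g(u) = 4u^2 - (5/2)u + 5.
The coefficient of u is -5/2.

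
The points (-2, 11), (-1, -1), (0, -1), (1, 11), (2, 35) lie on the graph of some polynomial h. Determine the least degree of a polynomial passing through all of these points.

Forward differences of the values at x = -2, -1, 0, 1, 2:
  h  : 11  -1  -1  11  35
  Δ  : -12  0  12  24
  Δ^2: 12  12  12
  Δ^3: 0  0
  Δ^4: 0
The second differences are constant (12) and nonzero, while all higher differences vanish, so the minimal degree is 2.

2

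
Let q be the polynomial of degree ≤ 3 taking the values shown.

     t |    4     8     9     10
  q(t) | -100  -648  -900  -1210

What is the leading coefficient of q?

Write q(t) = at^3 + bt^2 + ct + d. Substituting each data point gives a linear system:
  64a + 16b + 4c + d = -100
  512a + 64b + 8c + d = -648
  729a + 81b + 9c + d = -900
  1000a + 100b + 10c + d = -1210
Solving the system yields a = -1, b = -2, c = -1, d = 0.
So q(t) = -t³ - 2t² - t.
The leading coefficient is -1.

-1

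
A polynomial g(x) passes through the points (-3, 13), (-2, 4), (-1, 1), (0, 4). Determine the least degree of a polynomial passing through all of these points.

Forward differences of the values at x = -3, -2, -1, 0:
  g  : 13  4  1  4
  Δ  : -9  -3  3
  Δ^2: 6  6
  Δ^3: 0
The second differences are constant (6) and nonzero, while all higher differences vanish, so the minimal degree is 2.

2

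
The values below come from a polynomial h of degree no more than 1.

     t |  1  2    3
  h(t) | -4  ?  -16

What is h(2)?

-10

On equispaced nodes a degree-1 polynomial has vanishing second forward difference, so
  h(1) - 2·h(2) + h(3) = 0.
Substituting the known values and solving for h(2):
  -2·h(2) = 20
  h(2) = -10.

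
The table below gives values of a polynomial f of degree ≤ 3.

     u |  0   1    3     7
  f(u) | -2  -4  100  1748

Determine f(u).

Using the Lagrange interpolation formula with nodes 0, 1, 3, 7:
  L_0(u) = (u - 1)(u - 3)(u - 7) / -21
  L_1(u) = u(u - 3)(u - 7) / 12
  L_2(u) = u(u - 1)(u - 7) / -24
  L_3(u) = u(u - 1)(u - 3) / 168
Then f(u) = -2·L_0(u) - 4·L_1(u) + 100·L_2(u) + 1748·L_3(u).
Expanding and collecting terms gives f(u) = 6u³ - 6u² - 2u - 2.
Check: f(1) = -4. ✓

f(u) = 6u^3 - 6u^2 - 2u - 2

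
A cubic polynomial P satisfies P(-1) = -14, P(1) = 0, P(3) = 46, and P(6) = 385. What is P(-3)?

Write P(x) = ax^3 + bx^2 + cx + d. Substituting each data point gives a linear system:
  -a + b - c + d = -14
  a + b + c + d = 0
  27a + 9b + 3c + d = 46
  216a + 36b + 6c + d = 385
Solving the system yields a = 2, b = -2, c = 5, d = -5.
So P(x) = 2x^3 - 2x^2 + 5x - 5.
Then P(-3) = -92.

-92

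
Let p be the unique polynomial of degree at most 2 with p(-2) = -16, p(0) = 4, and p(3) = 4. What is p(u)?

p(u) = -2u^2 + 6u + 4

Write p(u) = au^2 + bu + c. Substituting each data point gives a linear system:
  4a - 2b + c = -16
  c = 4
  9a + 3b + c = 4
Solving the system yields a = -2, b = 6, c = 4.
So p(u) = -2u^2 + 6u + 4.
Check: p(3) = 4. ✓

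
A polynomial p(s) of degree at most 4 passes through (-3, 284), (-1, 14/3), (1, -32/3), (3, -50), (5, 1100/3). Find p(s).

Using the Lagrange interpolation formula with nodes -3, -1, 1, 3, 5:
  L_0(s) = (s + 1)(s - 1)(s - 3)(s - 5) / 384
  L_1(s) = (s + 3)(s - 1)(s - 3)(s - 5) / -96
  L_2(s) = (s + 3)(s + 1)(s - 3)(s - 5) / 64
  L_3(s) = (s + 3)(s + 1)(s - 1)(s - 5) / -96
  L_4(s) = (s + 3)(s + 1)(s - 1)(s - 3) / 384
Then p(s) = 284·L_0(s) + 14/3·L_1(s) - 32/3·L_2(s) - 50·L_3(s) + 1100/3·L_4(s).
Expanding and collecting terms gives p(s) = 2s^4 - 6s^3 - 5s^2 - (5/3)s.
Check: p(-3) = 284. ✓

p(s) = 2s^4 - 6s^3 - 5s^2 - (5/3)s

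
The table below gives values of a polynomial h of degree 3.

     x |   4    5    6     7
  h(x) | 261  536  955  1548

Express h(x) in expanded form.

Using the Lagrange interpolation formula with nodes 4, 5, 6, 7:
  L_0(x) = (x - 5)(x - 6)(x - 7) / -6
  L_1(x) = (x - 4)(x - 6)(x - 7) / 2
  L_2(x) = (x - 4)(x - 5)(x - 7) / -2
  L_3(x) = (x - 4)(x - 5)(x - 6) / 6
Then h(x) = 261·L_0(x) + 536·L_1(x) + 955·L_2(x) + 1548·L_3(x).
Expanding and collecting terms gives h(x) = 5x^3 - 3x^2 - 3x + 1.
Check: h(7) = 1548. ✓

h(x) = 5x^3 - 3x^2 - 3x + 1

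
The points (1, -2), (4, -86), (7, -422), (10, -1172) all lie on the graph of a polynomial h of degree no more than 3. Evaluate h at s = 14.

Forward differences of the values at s = 1, 4, 7, 10:
  h  : -2  -86  -422  -1172
  Δ  : -84  -336  -750
  Δ^2: -252  -414
  Δ^3: -162
The third differences are constant, confirming degree 3.
Interpolating (Newton forward form) and evaluating at s = 14 gives h(14) = -3096.

-3096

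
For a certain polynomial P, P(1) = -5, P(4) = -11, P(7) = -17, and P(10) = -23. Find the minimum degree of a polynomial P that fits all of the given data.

Forward differences of the values at n = 1, 4, 7, 10:
  P  : -5  -11  -17  -23
  Δ  : -6  -6  -6
  Δ^2: 0  0
  Δ^3: 0
The first differences are constant (-6) and nonzero, while all higher differences vanish, so the minimal degree is 1.

1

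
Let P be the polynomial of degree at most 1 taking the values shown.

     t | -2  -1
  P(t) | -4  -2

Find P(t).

Using the Lagrange interpolation formula with nodes -2, -1:
  L_0(t) = (t + 1) / -1
  L_1(t) = (t + 2) / 1
Then P(t) = -4·L_0(t) - 2·L_1(t).
Expanding and collecting terms gives P(t) = 2t.
Check: P(-1) = -2. ✓

P(t) = 2t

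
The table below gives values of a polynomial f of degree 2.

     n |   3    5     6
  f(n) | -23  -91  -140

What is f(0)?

4

Write f(n) = an^2 + bn + c. Substituting each data point gives a linear system:
  9a + 3b + c = -23
  25a + 5b + c = -91
  36a + 6b + c = -140
Solving the system yields a = -5, b = 6, c = 4.
So f(n) = -5n^2 + 6n + 4.
Then f(0) = 4.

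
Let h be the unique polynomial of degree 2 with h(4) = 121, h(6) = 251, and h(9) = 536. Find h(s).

h(s) = 6s^2 + 5s + 5

Using the Lagrange interpolation formula with nodes 4, 6, 9:
  L_0(s) = (s - 6)(s - 9) / 10
  L_1(s) = (s - 4)(s - 9) / -6
  L_2(s) = (s - 4)(s - 6) / 15
Then h(s) = 121·L_0(s) + 251·L_1(s) + 536·L_2(s).
Expanding and collecting terms gives h(s) = 6s^2 + 5s + 5.
Check: h(9) = 536. ✓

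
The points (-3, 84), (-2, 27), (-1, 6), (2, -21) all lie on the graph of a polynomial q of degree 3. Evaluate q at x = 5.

-372

Write q(x) = ax^3 + bx^2 + cx + d. Substituting each data point gives a linear system:
  -27a + 9b - 3c + d = 84
  -8a + 4b - 2c + d = 27
  -a + b - c + d = 6
  8a + 4b + 2c + d = -21
Solving the system yields a = -3, b = 0, c = 0, d = 3.
So q(x) = -3x^3 + 3.
Then q(5) = -372.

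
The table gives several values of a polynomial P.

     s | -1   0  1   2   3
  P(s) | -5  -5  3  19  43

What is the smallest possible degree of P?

2

Forward differences of the values at s = -1, 0, 1, 2, 3:
  P  : -5  -5  3  19  43
  Δ  : 0  8  16  24
  Δ^2: 8  8  8
  Δ^3: 0  0
  Δ^4: 0
The second differences are constant (8) and nonzero, while all higher differences vanish, so the minimal degree is 2.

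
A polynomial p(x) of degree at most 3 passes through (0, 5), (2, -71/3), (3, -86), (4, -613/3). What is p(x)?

Write p(x) = ax^3 + bx^2 + cx + d. Substituting each data point gives a linear system:
  d = 5
  8a + 4b + 2c + d = -71/3
  27a + 9b + 3c + d = -86
  64a + 16b + 4c + d = -613/3
Solving the system yields a = -3, b = -1, c = -1/3, d = 5.
So p(x) = -3x^3 - x^2 - (1/3)x + 5.
Check: p(2) = -71/3. ✓

p(x) = -3x^3 - x^2 - (1/3)x + 5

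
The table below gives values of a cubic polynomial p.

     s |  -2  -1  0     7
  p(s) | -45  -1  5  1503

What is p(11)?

Using the Lagrange interpolation formula with nodes -2, -1, 0, 7:
  L_0(s) = (s + 1)s(s - 7) / -18
  L_1(s) = (s + 2)s(s - 7) / 8
  L_2(s) = (s + 2)(s + 1)(s - 7) / -14
  L_3(s) = (s + 2)(s + 1)s / 504
Then p(s) = -45·L_0(s) - 1·L_1(s) + 5·L_2(s) + 1503·L_3(s).
Expanding and collecting terms gives p(s) = 5s³ - 4s² - 3s + 5.
Evaluating at s = 11: p(11) = 6143.

6143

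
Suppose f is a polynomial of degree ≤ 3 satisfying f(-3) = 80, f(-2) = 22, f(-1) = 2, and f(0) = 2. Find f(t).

f(t) = -3t^3 + t^2 + 4t + 2

Write f(t) = at^3 + bt^2 + ct + d. Substituting each data point gives a linear system:
  -27a + 9b - 3c + d = 80
  -8a + 4b - 2c + d = 22
  -a + b - c + d = 2
  d = 2
Solving the system yields a = -3, b = 1, c = 4, d = 2.
So f(t) = -3t^3 + t^2 + 4t + 2.
Check: f(-3) = 80. ✓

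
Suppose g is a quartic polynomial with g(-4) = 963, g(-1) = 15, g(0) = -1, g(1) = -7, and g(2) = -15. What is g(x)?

g(x) = 2x^4 - 6x^3 + 3x^2 - 5x - 1

Write g(x) = ax^4 + bx^3 + cx^2 + dx + e. Substituting each data point gives a linear system:
  256a - 64b + 16c - 4d + e = 963
  a - b + c - d + e = 15
  e = -1
  a + b + c + d + e = -7
  16a + 8b + 4c + 2d + e = -15
Solving the system yields a = 2, b = -6, c = 3, d = -5, e = -1.
So g(x) = 2x^4 - 6x^3 + 3x^2 - 5x - 1.
Check: g(-4) = 963. ✓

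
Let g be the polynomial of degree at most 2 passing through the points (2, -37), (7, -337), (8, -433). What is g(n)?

Using the Lagrange interpolation formula with nodes 2, 7, 8:
  L_0(n) = (n - 7)(n - 8) / 30
  L_1(n) = (n - 2)(n - 8) / -5
  L_2(n) = (n - 2)(n - 7) / 6
Then g(n) = -37·L_0(n) - 337·L_1(n) - 433·L_2(n).
Expanding and collecting terms gives g(n) = -6n^2 - 6n - 1.
Check: g(2) = -37. ✓

g(n) = -6n^2 - 6n - 1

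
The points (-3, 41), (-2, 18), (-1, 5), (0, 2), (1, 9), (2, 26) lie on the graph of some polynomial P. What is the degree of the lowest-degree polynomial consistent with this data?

Forward differences of the values at u = -3, -2, -1, 0, 1, 2:
  P  : 41  18  5  2  9  26
  Δ  : -23  -13  -3  7  17
  Δ^2: 10  10  10  10
  Δ^3: 0  0  0
  Δ^4: 0  0
  Δ^5: 0
The second differences are constant (10) and nonzero, while all higher differences vanish, so the minimal degree is 2.

2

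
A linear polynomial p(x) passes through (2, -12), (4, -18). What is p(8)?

-30

Write p(x) = ax + b. Substituting each data point gives a linear system:
  2a + b = -12
  4a + b = -18
Solving the system yields a = -3, b = -6.
So p(x) = -3x - 6.
Then p(8) = -30.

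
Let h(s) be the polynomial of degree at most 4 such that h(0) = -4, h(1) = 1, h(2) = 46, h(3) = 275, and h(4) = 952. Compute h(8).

Write h(s) = as^4 + bs^3 + cs^2 + ds + e. Substituting each data point gives a linear system:
  e = -4
  a + b + c + d + e = 1
  16a + 8b + 4c + 2d + e = 46
  81a + 27b + 9c + 3d + e = 275
  256a + 64b + 16c + 4d + e = 952
Solving the system yields a = 5, b = -6, c = 3, d = 3, e = -4.
So h(s) = 5s⁴ - 6s³ + 3s² + 3s - 4.
Then h(8) = 17620.

17620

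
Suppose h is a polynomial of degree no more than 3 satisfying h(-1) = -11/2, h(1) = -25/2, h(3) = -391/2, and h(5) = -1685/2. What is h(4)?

Forward differences of the values at n = -1, 1, 3, 5:
  h  : -11/2  -25/2  -391/2  -1685/2
  Δ  : -7  -183  -647
  Δ^2: -176  -464
  Δ^3: -288
The third differences are constant, confirming degree 3.
Interpolating (Newton forward form) and evaluating at n = 4 gives h(4) = -443.

-443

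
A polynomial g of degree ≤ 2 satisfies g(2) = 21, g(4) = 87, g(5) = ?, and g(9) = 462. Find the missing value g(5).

The 3 known points determine the degree-2 polynomial uniquely.
Write g(u) = au^2 + bu + c. Substituting each data point gives a linear system:
  4a + 2b + c = 21
  16a + 4b + c = 87
  81a + 9b + c = 462
Solving the system yields a = 6, b = -3, c = 3.
So g(u) = 6u^2 - 3u + 3.
Then g(5) = 138.

138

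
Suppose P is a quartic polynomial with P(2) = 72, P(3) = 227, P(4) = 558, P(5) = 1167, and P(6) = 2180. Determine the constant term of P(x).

Write P(x) = ax^4 + bx^3 + cx^2 + dx + e. Substituting each data point gives a linear system:
  16a + 8b + 4c + 2d + e = 72
  81a + 27b + 9c + 3d + e = 227
  256a + 64b + 16c + 4d + e = 558
  625a + 125b + 25c + 5d + e = 1167
  1296a + 216b + 36c + 6d + e = 2180
Solving the system yields a = 1, b = 3, c = 6, d = 3, e = 2.
So P(x) = x^4 + 3x^3 + 6x^2 + 3x + 2.
The constant term is 2.

2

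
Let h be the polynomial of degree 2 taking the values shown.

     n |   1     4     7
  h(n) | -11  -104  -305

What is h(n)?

h(n) = -6n^2 - n - 4

Using the Lagrange interpolation formula with nodes 1, 4, 7:
  L_0(n) = (n - 4)(n - 7) / 18
  L_1(n) = (n - 1)(n - 7) / -9
  L_2(n) = (n - 1)(n - 4) / 18
Then h(n) = -11·L_0(n) - 104·L_1(n) - 305·L_2(n).
Expanding and collecting terms gives h(n) = -6n² - n - 4.
Check: h(4) = -104. ✓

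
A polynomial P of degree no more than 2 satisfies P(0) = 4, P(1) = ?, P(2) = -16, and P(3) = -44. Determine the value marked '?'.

0

On equispaced nodes a degree-2 polynomial has vanishing third forward difference, so
  - P(0) + 3·P(1) - 3·P(2) + P(3) = 0.
Substituting the known values and solving for P(1):
  3·P(1) = 0
  P(1) = 0.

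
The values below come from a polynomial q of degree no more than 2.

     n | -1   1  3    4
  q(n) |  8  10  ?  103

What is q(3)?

60

The 3 known points determine the degree-2 polynomial uniquely.
Write q(n) = an^2 + bn + c. Substituting each data point gives a linear system:
  a - b + c = 8
  a + b + c = 10
  16a + 4b + c = 103
Solving the system yields a = 6, b = 1, c = 3.
So q(n) = 6n² + n + 3.
Then q(3) = 60.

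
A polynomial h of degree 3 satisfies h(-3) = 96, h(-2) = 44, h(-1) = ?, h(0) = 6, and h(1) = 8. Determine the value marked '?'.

The 4 known points determine the degree-3 polynomial uniquely.
Write h(s) = as^3 + bs^2 + cs + d. Substituting each data point gives a linear system:
  -27a + 9b - 3c + d = 96
  -8a + 4b - 2c + d = 44
  d = 6
  a + b + c + d = 8
Solving the system yields a = -1, b = 6, c = -3, d = 6.
So h(s) = -s³ + 6s² - 3s + 6.
Then h(-1) = 16.

16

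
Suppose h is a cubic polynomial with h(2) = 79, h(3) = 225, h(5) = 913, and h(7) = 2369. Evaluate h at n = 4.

491

Write h(n) = an^3 + bn^2 + cn + d. Substituting each data point gives a linear system:
  8a + 4b + 2c + d = 79
  27a + 9b + 3c + d = 225
  125a + 25b + 5c + d = 913
  343a + 49b + 7c + d = 2369
Solving the system yields a = 6, b = 6, c = 2, d = 3.
So h(n) = 6n^3 + 6n^2 + 2n + 3.
Then h(4) = 491.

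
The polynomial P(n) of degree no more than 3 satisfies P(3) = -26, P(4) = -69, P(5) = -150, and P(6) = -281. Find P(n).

P(n) = -2n^3 + 5n^2 - 4n - 5

Write P(n) = an^3 + bn^2 + cn + d. Substituting each data point gives a linear system:
  27a + 9b + 3c + d = -26
  64a + 16b + 4c + d = -69
  125a + 25b + 5c + d = -150
  216a + 36b + 6c + d = -281
Solving the system yields a = -2, b = 5, c = -4, d = -5.
So P(n) = -2n^3 + 5n^2 - 4n - 5.
Check: P(6) = -281. ✓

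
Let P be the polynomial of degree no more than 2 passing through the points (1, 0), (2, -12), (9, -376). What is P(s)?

P(s) = -5s^2 + 3s + 2

Using the Lagrange interpolation formula with nodes 1, 2, 9:
  L_0(s) = (s - 2)(s - 9) / 8
  L_1(s) = (s - 1)(s - 9) / -7
  L_2(s) = (s - 1)(s - 2) / 56
Then P(s) = 0·L_0(s) - 12·L_1(s) - 376·L_2(s).
Expanding and collecting terms gives P(s) = -5s^2 + 3s + 2.
Check: P(1) = 0. ✓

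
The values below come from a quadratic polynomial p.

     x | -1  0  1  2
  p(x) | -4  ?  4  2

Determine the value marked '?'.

The 3 known points determine the degree-2 polynomial uniquely.
Write p(x) = ax^2 + bx + c. Substituting each data point gives a linear system:
  a - b + c = -4
  a + b + c = 4
  4a + 2b + c = 2
Solving the system yields a = -2, b = 4, c = 2.
So p(x) = -2x^2 + 4x + 2.
Then p(0) = 2.

2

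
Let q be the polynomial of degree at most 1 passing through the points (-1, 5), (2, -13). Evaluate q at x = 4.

-25

Write q(x) = ax + b. Substituting each data point gives a linear system:
  -a + b = 5
  2a + b = -13
Solving the system yields a = -6, b = -1.
So q(x) = -6x - 1.
Then q(4) = -25.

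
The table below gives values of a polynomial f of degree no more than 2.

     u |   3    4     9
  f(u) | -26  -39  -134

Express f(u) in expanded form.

Write f(u) = au^2 + bu + c. Substituting each data point gives a linear system:
  9a + 3b + c = -26
  16a + 4b + c = -39
  81a + 9b + c = -134
Solving the system yields a = -1, b = -6, c = 1.
So f(u) = -u^2 - 6u + 1.
Check: f(3) = -26. ✓

f(u) = -u^2 - 6u + 1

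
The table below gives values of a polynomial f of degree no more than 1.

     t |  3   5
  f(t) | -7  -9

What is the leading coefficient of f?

Write f(t) = at + b. Substituting each data point gives a linear system:
  3a + b = -7
  5a + b = -9
Solving the system yields a = -1, b = -4.
So f(t) = -t - 4.
The leading coefficient is -1.

-1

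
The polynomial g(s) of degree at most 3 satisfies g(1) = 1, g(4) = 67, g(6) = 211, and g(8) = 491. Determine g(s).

Write g(s) = as^3 + bs^2 + cs + d. Substituting each data point gives a linear system:
  a + b + c + d = 1
  64a + 16b + 4c + d = 67
  216a + 36b + 6c + d = 211
  512a + 64b + 8c + d = 491
Solving the system yields a = 1, b = -1, c = 6, d = -5.
So g(s) = s³ - s² + 6s - 5.
Check: g(4) = 67. ✓

g(s) = s^3 - s^2 + 6s - 5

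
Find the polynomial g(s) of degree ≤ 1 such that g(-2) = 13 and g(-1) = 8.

Write g(s) = as + b. Substituting each data point gives a linear system:
  -2a + b = 13
  -a + b = 8
Solving the system yields a = -5, b = 3.
So g(s) = -5s + 3.
Check: g(-2) = 13. ✓

g(s) = -5s + 3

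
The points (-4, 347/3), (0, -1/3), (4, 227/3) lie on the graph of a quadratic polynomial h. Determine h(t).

Write h(t) = at^2 + bt + c. Substituting each data point gives a linear system:
  16a - 4b + c = 347/3
  c = -1/3
  16a + 4b + c = 227/3
Solving the system yields a = 6, b = -5, c = -1/3.
So h(t) = 6t² - 5t - 1/3.
Check: h(-4) = 347/3. ✓

h(t) = 6t^2 - 5t - 1/3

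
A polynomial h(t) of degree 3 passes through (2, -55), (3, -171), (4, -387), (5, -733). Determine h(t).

h(t) = -5t^3 - 5t^2 + 4t - 3

Using the Lagrange interpolation formula with nodes 2, 3, 4, 5:
  L_0(t) = (t - 3)(t - 4)(t - 5) / -6
  L_1(t) = (t - 2)(t - 4)(t - 5) / 2
  L_2(t) = (t - 2)(t - 3)(t - 5) / -2
  L_3(t) = (t - 2)(t - 3)(t - 4) / 6
Then h(t) = -55·L_0(t) - 171·L_1(t) - 387·L_2(t) - 733·L_3(t).
Expanding and collecting terms gives h(t) = -5t³ - 5t² + 4t - 3.
Check: h(5) = -733. ✓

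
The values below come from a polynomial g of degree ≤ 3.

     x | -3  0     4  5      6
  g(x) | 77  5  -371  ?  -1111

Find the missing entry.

The 4 known points determine the degree-3 polynomial uniquely.
Write g(x) = ax^3 + bx^2 + cx + d. Substituting each data point gives a linear system:
  -27a + 9b - 3c + d = 77
  d = 5
  64a + 16b + 4c + d = -371
  216a + 36b + 6c + d = -1111
Solving the system yields a = -4, b = -6, c = -6, d = 5.
So g(x) = -4x³ - 6x² - 6x + 5.
Then g(5) = -675.

-675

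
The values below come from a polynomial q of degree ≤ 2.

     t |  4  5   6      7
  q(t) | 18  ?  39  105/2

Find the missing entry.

The 3 known points determine the degree-2 polynomial uniquely.
Write q(t) = at^2 + bt + c. Substituting each data point gives a linear system:
  16a + 4b + c = 18
  36a + 6b + c = 39
  49a + 7b + c = 105/2
Solving the system yields a = 1, b = 1/2, c = 0.
So q(t) = t^2 + (1/2)t.
Then q(5) = 55/2.

55/2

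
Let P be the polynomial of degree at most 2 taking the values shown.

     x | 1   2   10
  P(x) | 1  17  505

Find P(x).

P(x) = 5x^2 + x - 5

Using the Lagrange interpolation formula with nodes 1, 2, 10:
  L_0(x) = (x - 2)(x - 10) / 9
  L_1(x) = (x - 1)(x - 10) / -8
  L_2(x) = (x - 1)(x - 2) / 72
Then P(x) = 1·L_0(x) + 17·L_1(x) + 505·L_2(x).
Expanding and collecting terms gives P(x) = 5x^2 + x - 5.
Check: P(10) = 505. ✓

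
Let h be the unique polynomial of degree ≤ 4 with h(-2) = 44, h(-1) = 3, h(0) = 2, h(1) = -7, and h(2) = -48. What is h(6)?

Write h(n) = an^4 + bn^3 + cn^2 + dn + e. Substituting each data point gives a linear system:
  16a - 8b + 4c - 2d + e = 44
  a - b + c - d + e = 3
  e = 2
  a + b + c + d + e = -7
  16a + 8b + 4c + 2d + e = -48
Solving the system yields a = 1, b = -6, c = -5, d = 1, e = 2.
So h(n) = n⁴ - 6n³ - 5n² + n + 2.
Then h(6) = -172.

-172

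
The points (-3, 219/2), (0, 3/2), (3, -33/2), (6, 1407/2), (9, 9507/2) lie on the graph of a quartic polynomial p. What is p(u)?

p(u) = u^4 - 2u^3 - 4u^2 - 3u + 3/2

Write p(u) = au^4 + bu^3 + cu^2 + du + e. Substituting each data point gives a linear system:
  81a - 27b + 9c - 3d + e = 219/2
  e = 3/2
  81a + 27b + 9c + 3d + e = -33/2
  1296a + 216b + 36c + 6d + e = 1407/2
  6561a + 729b + 81c + 9d + e = 9507/2
Solving the system yields a = 1, b = -2, c = -4, d = -3, e = 3/2.
So p(u) = u^4 - 2u^3 - 4u^2 - 3u + 3/2.
Check: p(-3) = 219/2. ✓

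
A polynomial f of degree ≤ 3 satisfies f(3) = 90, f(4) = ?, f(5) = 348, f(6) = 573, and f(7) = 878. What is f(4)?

The 4 known points determine the degree-3 polynomial uniquely.
Write f(x) = ax^3 + bx^2 + cx + d. Substituting each data point gives a linear system:
  27a + 9b + 3c + d = 90
  125a + 25b + 5c + d = 348
  216a + 36b + 6c + d = 573
  343a + 49b + 7c + d = 878
Solving the system yields a = 2, b = 4, c = -1, d = 3.
So f(x) = 2x^3 + 4x^2 - x + 3.
Then f(4) = 191.

191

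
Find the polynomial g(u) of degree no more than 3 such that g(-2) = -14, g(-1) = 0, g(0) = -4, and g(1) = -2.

g(u) = 4u^3 + 3u^2 - 5u - 4

Using the Lagrange interpolation formula with nodes -2, -1, 0, 1:
  L_0(u) = (u + 1)u(u - 1) / -6
  L_1(u) = (u + 2)u(u - 1) / 2
  L_2(u) = (u + 2)(u + 1)(u - 1) / -2
  L_3(u) = (u + 2)(u + 1)u / 6
Then g(u) = -14·L_0(u) + 0·L_1(u) - 4·L_2(u) - 2·L_3(u).
Expanding and collecting terms gives g(u) = 4u³ + 3u² - 5u - 4.
Check: g(-1) = 0. ✓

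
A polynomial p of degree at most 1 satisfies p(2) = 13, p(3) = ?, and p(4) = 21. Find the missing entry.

The 2 known points determine the degree-1 polynomial uniquely.
Write p(n) = an + b. Substituting each data point gives a linear system:
  2a + b = 13
  4a + b = 21
Solving the system yields a = 4, b = 5.
So p(n) = 4n + 5.
Then p(3) = 17.

17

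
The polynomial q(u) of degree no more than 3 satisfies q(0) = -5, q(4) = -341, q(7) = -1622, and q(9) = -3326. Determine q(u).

q(u) = -4u^3 - 5u^2 - 5

Write q(u) = au^3 + bu^2 + cu + d. Substituting each data point gives a linear system:
  d = -5
  64a + 16b + 4c + d = -341
  343a + 49b + 7c + d = -1622
  729a + 81b + 9c + d = -3326
Solving the system yields a = -4, b = -5, c = 0, d = -5.
So q(u) = -4u³ - 5u² - 5.
Check: q(0) = -5. ✓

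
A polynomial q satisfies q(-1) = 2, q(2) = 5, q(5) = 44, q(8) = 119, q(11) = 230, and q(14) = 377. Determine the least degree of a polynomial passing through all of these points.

Forward differences of the values at s = -1, 2, 5, 8, 11, 14:
  q  : 2  5  44  119  230  377
  Δ  : 3  39  75  111  147
  Δ^2: 36  36  36  36
  Δ^3: 0  0  0
  Δ^4: 0  0
  Δ^5: 0
The second differences are constant (36) and nonzero, while all higher differences vanish, so the minimal degree is 2.

2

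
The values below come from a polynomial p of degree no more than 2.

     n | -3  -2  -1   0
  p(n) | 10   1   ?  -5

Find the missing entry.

-4

On equispaced nodes a degree-2 polynomial has vanishing third forward difference, so
  - p(-3) + 3·p(-2) - 3·p(-1) + p(0) = 0.
Substituting the known values and solving for p(-1):
  -3·p(-1) = 12
  p(-1) = -4.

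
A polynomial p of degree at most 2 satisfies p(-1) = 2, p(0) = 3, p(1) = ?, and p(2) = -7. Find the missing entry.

The 3 known points determine the degree-2 polynomial uniquely.
Write p(t) = at^2 + bt + c. Substituting each data point gives a linear system:
  a - b + c = 2
  c = 3
  4a + 2b + c = -7
Solving the system yields a = -2, b = -1, c = 3.
So p(t) = -2t² - t + 3.
Then p(1) = 0.

0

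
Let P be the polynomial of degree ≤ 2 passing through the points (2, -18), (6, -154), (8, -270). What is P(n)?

P(n) = -4n^2 - 2n + 2

Write P(n) = an^2 + bn + c. Substituting each data point gives a linear system:
  4a + 2b + c = -18
  36a + 6b + c = -154
  64a + 8b + c = -270
Solving the system yields a = -4, b = -2, c = 2.
So P(n) = -4n^2 - 2n + 2.
Check: P(6) = -154. ✓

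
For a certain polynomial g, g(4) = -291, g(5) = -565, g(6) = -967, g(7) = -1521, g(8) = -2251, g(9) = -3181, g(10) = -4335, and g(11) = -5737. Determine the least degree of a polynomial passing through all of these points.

Forward differences of the values at u = 4, 5, 6, 7, 8, 9, 10, 11:
  g  : -291  -565  -967  -1521  -2251  -3181  -4335  -5737
  Δ  : -274  -402  -554  -730  -930  -1154  -1402
  Δ^2: -128  -152  -176  -200  -224  -248
  Δ^3: -24  -24  -24  -24  -24
  Δ^4: 0  0  0  0
  Δ^5: 0  0  0
  Δ^6: 0  0
  Δ^7: 0
The third differences are constant (-24) and nonzero, while all higher differences vanish, so the minimal degree is 3.

3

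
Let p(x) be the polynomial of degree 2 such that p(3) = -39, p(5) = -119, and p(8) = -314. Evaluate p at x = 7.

Using the Lagrange interpolation formula with nodes 3, 5, 8:
  L_0(x) = (x - 5)(x - 8) / 10
  L_1(x) = (x - 3)(x - 8) / -6
  L_2(x) = (x - 3)(x - 5) / 15
Then p(x) = -39·L_0(x) - 119·L_1(x) - 314·L_2(x).
Expanding and collecting terms gives p(x) = -5x^2 + 6.
Evaluating at x = 7: p(7) = -239.

-239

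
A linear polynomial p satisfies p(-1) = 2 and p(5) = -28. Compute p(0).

Write p(s) = as + b. Substituting each data point gives a linear system:
  -a + b = 2
  5a + b = -28
Solving the system yields a = -5, b = -3.
So p(s) = -5s - 3.
Then p(0) = -3.

-3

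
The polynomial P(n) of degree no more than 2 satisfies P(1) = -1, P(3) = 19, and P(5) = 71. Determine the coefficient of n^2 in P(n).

Write P(n) = an^2 + bn + c. Substituting each data point gives a linear system:
  a + b + c = -1
  9a + 3b + c = 19
  25a + 5b + c = 71
Solving the system yields a = 4, b = -6, c = 1.
So P(n) = 4n^2 - 6n + 1.
The leading coefficient is 4.

4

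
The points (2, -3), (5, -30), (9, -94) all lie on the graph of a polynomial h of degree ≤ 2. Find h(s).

h(s) = -s^2 - 2s + 5

Write h(s) = as^2 + bs + c. Substituting each data point gives a linear system:
  4a + 2b + c = -3
  25a + 5b + c = -30
  81a + 9b + c = -94
Solving the system yields a = -1, b = -2, c = 5.
So h(s) = -s^2 - 2s + 5.
Check: h(9) = -94. ✓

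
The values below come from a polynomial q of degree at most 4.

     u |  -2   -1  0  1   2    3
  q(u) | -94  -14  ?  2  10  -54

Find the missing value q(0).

The 5 known points determine the degree-4 polynomial uniquely.
Write q(u) = au^4 + bu^3 + cu^2 + du + e. Substituting each data point gives a linear system:
  16a - 8b + 4c - 2d + e = -94
  a - b + c - d + e = -14
  a + b + c + d + e = 2
  16a + 8b + 4c + 2d + e = 10
  81a + 27b + 9c + 3d + e = -54
Solving the system yields a = -3, b = 6, c = 3, d = 2, e = -6.
So q(u) = -3u^4 + 6u^3 + 3u^2 + 2u - 6.
Then q(0) = -6.

-6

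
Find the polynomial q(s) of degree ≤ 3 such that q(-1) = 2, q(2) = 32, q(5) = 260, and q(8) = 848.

Write q(s) = as^3 + bs^2 + cs + d. Substituting each data point gives a linear system:
  -a + b - c + d = 2
  8a + 4b + 2c + d = 32
  125a + 25b + 5c + d = 260
  512a + 64b + 8c + d = 848
Solving the system yields a = 1, b = 5, c = 2, d = 0.
So q(s) = s^3 + 5s^2 + 2s.
Check: q(8) = 848. ✓

q(s) = s^3 + 5s^2 + 2s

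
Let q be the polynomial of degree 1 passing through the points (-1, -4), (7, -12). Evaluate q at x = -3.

Write q(x) = ax + b. Substituting each data point gives a linear system:
  -a + b = -4
  7a + b = -12
Solving the system yields a = -1, b = -5.
So q(x) = -x - 5.
Then q(-3) = -2.

-2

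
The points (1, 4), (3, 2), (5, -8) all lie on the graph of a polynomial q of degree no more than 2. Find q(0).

2

Forward differences of the values at n = 1, 3, 5:
  q  : 4  2  -8
  Δ  : -2  -10
  Δ^2: -8
The second differences are constant, confirming degree 2.
Interpolating (Newton forward form) and evaluating at n = 0 gives q(0) = 2.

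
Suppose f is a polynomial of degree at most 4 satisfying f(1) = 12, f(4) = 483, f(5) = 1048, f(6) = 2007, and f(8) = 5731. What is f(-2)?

-9

Using the Lagrange interpolation formula with nodes 1, 4, 5, 6, 8:
  L_0(s) = (s - 4)(s - 5)(s - 6)(s - 8) / 420
  L_1(s) = (s - 1)(s - 5)(s - 6)(s - 8) / -24
  L_2(s) = (s - 1)(s - 4)(s - 6)(s - 8) / 12
  L_3(s) = (s - 1)(s - 4)(s - 5)(s - 8) / -20
  L_4(s) = (s - 1)(s - 4)(s - 5)(s - 6) / 168
Then f(s) = 12·L_0(s) + 483·L_1(s) + 1048·L_2(s) + 2007·L_3(s) + 5731·L_4(s).
Expanding and collecting terms gives f(s) = s^4 + 3s^3 + s^2 + 4s + 3.
Evaluating at s = -2: f(-2) = -9.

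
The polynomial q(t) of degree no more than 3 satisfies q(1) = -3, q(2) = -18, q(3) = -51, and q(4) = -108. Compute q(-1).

-3

Write q(t) = at^3 + bt^2 + ct + d. Substituting each data point gives a linear system:
  a + b + c + d = -3
  8a + 4b + 2c + d = -18
  27a + 9b + 3c + d = -51
  64a + 16b + 4c + d = -108
Solving the system yields a = -1, b = -3, c = 1, d = 0.
So q(t) = -t^3 - 3t^2 + t.
Then q(-1) = -3.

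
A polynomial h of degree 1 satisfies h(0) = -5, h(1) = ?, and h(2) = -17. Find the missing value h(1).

-11

The 2 known points determine the degree-1 polynomial uniquely.
Write h(u) = au + b. Substituting each data point gives a linear system:
  b = -5
  2a + b = -17
Solving the system yields a = -6, b = -5.
So h(u) = -6u - 5.
Then h(1) = -11.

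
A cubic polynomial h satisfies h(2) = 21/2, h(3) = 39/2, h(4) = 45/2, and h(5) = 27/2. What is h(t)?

h(t) = -t^3 + 6t^2 - 2t - 3/2

Using the Lagrange interpolation formula with nodes 2, 3, 4, 5:
  L_0(t) = (t - 3)(t - 4)(t - 5) / -6
  L_1(t) = (t - 2)(t - 4)(t - 5) / 2
  L_2(t) = (t - 2)(t - 3)(t - 5) / -2
  L_3(t) = (t - 2)(t - 3)(t - 4) / 6
Then h(t) = 21/2·L_0(t) + 39/2·L_1(t) + 45/2·L_2(t) + 27/2·L_3(t).
Expanding and collecting terms gives h(t) = -t³ + 6t² - 2t - 3/2.
Check: h(4) = 45/2. ✓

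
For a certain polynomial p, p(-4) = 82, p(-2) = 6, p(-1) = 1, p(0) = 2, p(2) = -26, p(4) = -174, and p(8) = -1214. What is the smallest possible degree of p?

3

Divided differences on the nodes -4, -2, -1, 0, 2, 4, 8:
  order 0: 82  6  1  2  -26  -174  -1214
  order 1: -38  -5  1  -14  -74  -260
  order 2: 11  3  -5  -15  -31
  order 3: -2  -2  -2  -2
  order 4: 0  0  0
  order 5: 0  0
  order 6: 0
The order-3 divided differences are all -2 (nonzero) and every higher order vanishes, so the data lies on a polynomial of degree exactly 3.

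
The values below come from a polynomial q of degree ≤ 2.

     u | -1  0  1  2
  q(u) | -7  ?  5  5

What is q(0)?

On equispaced nodes a degree-2 polynomial has vanishing third forward difference, so
  - q(-1) + 3·q(0) - 3·q(1) + q(2) = 0.
Substituting the known values and solving for q(0):
  3·q(0) = 3
  q(0) = 1.

1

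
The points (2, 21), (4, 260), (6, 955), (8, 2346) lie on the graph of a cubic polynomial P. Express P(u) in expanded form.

P(u) = 5u^3 - 3u^2 - (5/2)u - 2

Using the Lagrange interpolation formula with nodes 2, 4, 6, 8:
  L_0(u) = (u - 4)(u - 6)(u - 8) / -48
  L_1(u) = (u - 2)(u - 6)(u - 8) / 16
  L_2(u) = (u - 2)(u - 4)(u - 8) / -16
  L_3(u) = (u - 2)(u - 4)(u - 6) / 48
Then P(u) = 21·L_0(u) + 260·L_1(u) + 955·L_2(u) + 2346·L_3(u).
Expanding and collecting terms gives P(u) = 5u^3 - 3u^2 - (5/2)u - 2.
Check: P(6) = 955. ✓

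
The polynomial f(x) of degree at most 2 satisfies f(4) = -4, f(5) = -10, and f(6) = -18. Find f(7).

-28

Using the Lagrange interpolation formula with nodes 4, 5, 6:
  L_0(x) = (x - 5)(x - 6) / 2
  L_1(x) = (x - 4)(x - 6) / -1
  L_2(x) = (x - 4)(x - 5) / 2
Then f(x) = -4·L_0(x) - 10·L_1(x) - 18·L_2(x).
Expanding and collecting terms gives f(x) = -x^2 + 3x.
Evaluating at x = 7: f(7) = -28.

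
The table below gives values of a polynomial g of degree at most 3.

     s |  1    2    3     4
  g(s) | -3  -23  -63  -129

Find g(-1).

Write g(s) = as^3 + bs^2 + cs + d. Substituting each data point gives a linear system:
  a + b + c + d = -3
  8a + 4b + 2c + d = -23
  27a + 9b + 3c + d = -63
  64a + 16b + 4c + d = -129
Solving the system yields a = -1, b = -4, c = -1, d = 3.
So g(s) = -s³ - 4s² - s + 3.
Then g(-1) = 1.

1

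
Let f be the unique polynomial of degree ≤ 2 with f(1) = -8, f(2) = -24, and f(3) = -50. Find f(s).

f(s) = -5s^2 - s - 2

Using the Lagrange interpolation formula with nodes 1, 2, 3:
  L_0(s) = (s - 2)(s - 3) / 2
  L_1(s) = (s - 1)(s - 3) / -1
  L_2(s) = (s - 1)(s - 2) / 2
Then f(s) = -8·L_0(s) - 24·L_1(s) - 50·L_2(s).
Expanding and collecting terms gives f(s) = -5s^2 - s - 2.
Check: f(1) = -8. ✓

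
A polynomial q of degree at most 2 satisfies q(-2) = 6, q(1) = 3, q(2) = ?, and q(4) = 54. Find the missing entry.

The 3 known points determine the degree-2 polynomial uniquely.
Write q(t) = at^2 + bt + c. Substituting each data point gives a linear system:
  4a - 2b + c = 6
  a + b + c = 3
  16a + 4b + c = 54
Solving the system yields a = 3, b = 2, c = -2.
So q(t) = 3t² + 2t - 2.
Then q(2) = 14.

14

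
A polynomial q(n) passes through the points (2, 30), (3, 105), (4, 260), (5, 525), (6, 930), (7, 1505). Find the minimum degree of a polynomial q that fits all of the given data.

3

Forward differences of the values at n = 2, 3, 4, 5, 6, 7:
  q  : 30  105  260  525  930  1505
  Δ  : 75  155  265  405  575
  Δ^2: 80  110  140  170
  Δ^3: 30  30  30
  Δ^4: 0  0
  Δ^5: 0
The third differences are constant (30) and nonzero, while all higher differences vanish, so the minimal degree is 3.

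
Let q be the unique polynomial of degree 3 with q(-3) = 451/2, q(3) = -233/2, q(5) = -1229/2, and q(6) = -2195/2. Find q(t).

Using the Lagrange interpolation formula with nodes -3, 3, 5, 6:
  L_0(t) = (t - 3)(t - 5)(t - 6) / -432
  L_1(t) = (t + 3)(t - 5)(t - 6) / 36
  L_2(t) = (t + 3)(t - 3)(t - 6) / -16
  L_3(t) = (t + 3)(t - 3)(t - 5) / 27
Then q(t) = 451/2·L_0(t) - 233/2·L_1(t) - 1229/2·L_2(t) - 2195/2·L_3(t).
Expanding and collecting terms gives q(t) = -6t^3 + 6t^2 - 3t + 1/2.
Check: q(6) = -2195/2. ✓

q(t) = -6t^3 + 6t^2 - 3t + 1/2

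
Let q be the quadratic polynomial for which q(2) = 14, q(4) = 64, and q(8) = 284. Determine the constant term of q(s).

4

Write q(s) = as^2 + bs + c. Substituting each data point gives a linear system:
  4a + 2b + c = 14
  16a + 4b + c = 64
  64a + 8b + c = 284
Solving the system yields a = 5, b = -5, c = 4.
So q(s) = 5s^2 - 5s + 4.
The constant term is 4.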